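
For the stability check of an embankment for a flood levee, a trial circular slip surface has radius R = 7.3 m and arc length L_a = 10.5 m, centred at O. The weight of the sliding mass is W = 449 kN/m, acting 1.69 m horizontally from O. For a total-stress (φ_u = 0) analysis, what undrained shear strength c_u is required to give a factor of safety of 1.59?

c_u = 15.7 kPa

FS = c_u·L_a·R / (W·d), so c_u = FS·W·d / (L_a·R).
c_u = 1.59·449·1.69 / (10.50·7.3) = 1206.5 / 76.65 = 15.74 kPa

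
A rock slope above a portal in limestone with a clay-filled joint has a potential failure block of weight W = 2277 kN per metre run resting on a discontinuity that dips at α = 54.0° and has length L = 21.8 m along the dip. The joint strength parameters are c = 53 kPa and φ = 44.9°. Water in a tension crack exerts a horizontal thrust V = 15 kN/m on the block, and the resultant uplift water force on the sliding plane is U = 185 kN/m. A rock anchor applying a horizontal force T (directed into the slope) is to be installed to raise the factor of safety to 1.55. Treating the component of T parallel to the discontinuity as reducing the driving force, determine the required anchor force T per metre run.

Resolving forces along and normal to the sliding plane, with the horizontal anchor force T adding T·sinα to the effective normal force and T·cosα acting up the plane against the driving force:
FS = [cL + (W cosα − U − V sinα + T sinα) tanφ] / [W sinα + V cosα − T cosα]
Without the anchor: N' = 1141.3 kN/m, driving T_d = 1850.9 kN/m, resisting R = 53·21.8 + 1141.3·tan44.9° = 2292.7 kN/m, FS = 1.24.
Setting FS = 1.55 and solving for T:
1.55·(1850.9 − T cos54.0°) = 2292.7 + T sin54.0°·tan44.9°
T·(sin54.0°·tan44.9° + 1.55·cos54.0°) = 1.55·1850.9 − 2292.7
T·(0.8090·0.9965 + 1.55·0.5878) = 2869.0 − 2292.7 = 576.3
T·1.7173 = 576.3
T = 335.6 kN/m

T = 336 kN/m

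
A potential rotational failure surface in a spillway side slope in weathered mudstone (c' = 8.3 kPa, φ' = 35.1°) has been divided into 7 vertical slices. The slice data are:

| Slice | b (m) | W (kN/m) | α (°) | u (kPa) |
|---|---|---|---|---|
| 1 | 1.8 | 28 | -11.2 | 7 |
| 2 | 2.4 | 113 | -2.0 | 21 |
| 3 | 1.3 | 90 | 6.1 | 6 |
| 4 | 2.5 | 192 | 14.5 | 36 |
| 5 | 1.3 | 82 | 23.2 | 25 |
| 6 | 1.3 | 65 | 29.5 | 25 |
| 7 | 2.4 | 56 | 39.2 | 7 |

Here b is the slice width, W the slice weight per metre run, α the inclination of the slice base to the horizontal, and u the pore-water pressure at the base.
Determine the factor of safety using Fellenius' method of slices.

FS = 2.37

Ordinary method of slices: FS = Σ[c'·Δl_i + (W_i cosα_i − u_i·Δl_i)·tanφ'] / Σ W_i sinα_i, with Δl_i = b_i / cosα_i.
Slice 1: Δl = 1.8/cos(-11.2°) = 1.835 m; N'_1 = 28·cos(-11.2°) − 7·1.835 = 14.6; c'Δl = 15.23; W sinα = -5.4
Slice 2: Δl = 2.4/cos(-2.0°) = 2.401 m; N'_2 = 113·cos(-2.0°) − 21·2.401 = 62.5; c'Δl = 19.93; W sinα = -3.9
Slice 3: Δl = 1.3/cos6.1° = 1.307 m; N'_3 = 90·cos6.1° − 6·1.307 = 81.6; c'Δl = 10.85; W sinα = 9.6
Slice 4: Δl = 2.5/cos14.5° = 2.582 m; N'_4 = 192·cos14.5° − 36·2.582 = 92.9; c'Δl = 21.43; W sinα = 48.1
Slice 5: Δl = 1.3/cos23.2° = 1.414 m; N'_5 = 82·cos23.2° − 25·1.414 = 40.0; c'Δl = 11.74; W sinα = 32.3
Slice 6: Δl = 1.3/cos29.5° = 1.494 m; N'_6 = 65·cos29.5° − 25·1.494 = 19.2; c'Δl = 12.40; W sinα = 32.0
Slice 7: Δl = 2.4/cos39.2° = 3.097 m; N'_7 = 56·cos39.2° − 7·3.097 = 21.7; c'Δl = 25.71; W sinα = 35.4
Σc'Δl = 117.3 kN/m; ΣN' = 332.7 kN/m; ΣW sinα = 148.0 kN/m
Resisting = 117.3 + 332.7·tan35.1° = 117.3 + 233.8 = 351.1 kN/m
FS = 351.1 / 148.0 = 2.373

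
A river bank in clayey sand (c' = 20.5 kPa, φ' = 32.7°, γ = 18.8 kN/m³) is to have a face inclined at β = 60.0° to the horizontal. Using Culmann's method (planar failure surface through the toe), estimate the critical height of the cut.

H_c = 28.54 m

Culmann's analysis gives the critical failure plane at α_cr = (β + φ')/2 = (60.0 + 32.7)/2 = 46.4°, and the critical height
H_c = (4c'/γ) · sinβ cosφ' / [1 − cos(β − φ')]
    = (4·20.5/18.8) · sin60.0°·cos32.7° / [1 − cos(27.3°)]
    = 4.362 · 0.8660·0.8415 / [1 − 0.8886]
    = 4.362 · 0.7288 / 0.1114
    = 28.54 m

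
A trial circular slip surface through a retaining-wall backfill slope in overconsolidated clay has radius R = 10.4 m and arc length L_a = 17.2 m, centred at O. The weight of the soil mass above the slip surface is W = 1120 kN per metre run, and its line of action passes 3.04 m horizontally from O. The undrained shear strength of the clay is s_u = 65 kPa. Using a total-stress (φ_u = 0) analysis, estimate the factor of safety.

Taking moments about the centre O, the resisting moment is provided by the undrained shear strength acting along the arc:
M_R = s_u·L_a·R = 65·17.20·10.4 = 11627.2 kN·m/m
M_D = W·d = 1120·3.04 = 3404.8 kN·m/m
FS = M_R / M_D = 11627.2 / 3404.8 = 3.415

FS = 3.41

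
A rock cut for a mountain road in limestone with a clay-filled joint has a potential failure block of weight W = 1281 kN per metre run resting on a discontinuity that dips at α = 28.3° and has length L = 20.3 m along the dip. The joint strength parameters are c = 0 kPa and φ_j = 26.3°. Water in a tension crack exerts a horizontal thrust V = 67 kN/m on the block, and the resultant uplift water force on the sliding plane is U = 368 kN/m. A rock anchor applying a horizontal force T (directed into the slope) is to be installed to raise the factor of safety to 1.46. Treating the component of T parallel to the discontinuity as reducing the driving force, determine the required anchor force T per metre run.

Resolving forces along and normal to the sliding plane, with the horizontal anchor force T adding T·sinα to the effective normal force and T·cosα acting up the plane against the driving force:
FS = [cL + (W cosα − U − V sinα + T sinα) tanφ_j] / [W sinα + V cosα − T cosα]
Without the anchor: N' = 728.1 kN/m, driving T_d = 666.3 kN/m, resisting R = 0·20.3 + 728.1·tan26.3° = 359.9 kN/m, FS = 0.54.
Setting FS = 1.46 and solving for T:
1.46·(666.3 − T cos28.3°) = 359.9 + T sin28.3°·tan26.3°
T·(sin28.3°·tan26.3° + 1.46·cos28.3°) = 1.46·666.3 − 359.9
T·(0.4741·0.4942 + 1.46·0.8805) = 972.8 − 359.9 = 612.9
T·1.5198 = 612.9
T = 403.3 kN/m

T = 403 kN/m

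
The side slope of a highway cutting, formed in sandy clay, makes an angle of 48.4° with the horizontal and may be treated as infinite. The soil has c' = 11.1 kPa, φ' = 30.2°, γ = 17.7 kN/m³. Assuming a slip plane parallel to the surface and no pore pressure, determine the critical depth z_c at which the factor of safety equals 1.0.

Setting FS = 1.00 in FS = [c' + γz cos²β tanφ'] / [γz sinβ cosβ] and solving for z:
z = c' / [γ cosβ (FS·sinβ − cosβ·tanφ')]
  = 11.1 / [17.7·cos48.4°·(1.00·sin48.4° − cos48.4°·tan30.2°)]
  = 11.1 / [17.7·0.6639·(1.00·0.7478 − 0.6639·0.5820)]
  = 11.1 / 4.2468 = 2.614 m

z_c = 2.61 m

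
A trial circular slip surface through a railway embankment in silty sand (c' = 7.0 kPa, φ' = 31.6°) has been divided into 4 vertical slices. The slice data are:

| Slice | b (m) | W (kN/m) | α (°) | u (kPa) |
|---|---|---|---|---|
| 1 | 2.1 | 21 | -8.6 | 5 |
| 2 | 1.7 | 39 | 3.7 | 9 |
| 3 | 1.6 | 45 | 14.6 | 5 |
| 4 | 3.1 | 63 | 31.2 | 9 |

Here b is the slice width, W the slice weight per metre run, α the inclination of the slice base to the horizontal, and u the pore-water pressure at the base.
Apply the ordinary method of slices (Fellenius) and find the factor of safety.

Ordinary method of slices: FS = Σ[c'·Δl_i + (W_i cosα_i − u_i·Δl_i)·tanφ'] / Σ W_i sinα_i, with Δl_i = b_i / cosα_i.
Slice 1: Δl = 2.1/cos(-8.6°) = 2.124 m; N'_1 = 21·cos(-8.6°) − 5·2.124 = 10.1; c'Δl = 14.87; W sinα = -3.1
Slice 2: Δl = 1.7/cos3.7° = 1.704 m; N'_2 = 39·cos3.7° − 9·1.704 = 23.6; c'Δl = 11.92; W sinα = 2.5
Slice 3: Δl = 1.6/cos14.6° = 1.653 m; N'_3 = 45·cos14.6° − 5·1.653 = 35.3; c'Δl = 11.57; W sinα = 11.3
Slice 4: Δl = 3.1/cos31.2° = 3.624 m; N'_4 = 63·cos31.2° − 9·3.624 = 21.3; c'Δl = 25.37; W sinα = 32.6
Σc'Δl = 63.7 kN/m; ΣN' = 90.3 kN/m; ΣW sinα = 43.4 kN/m
Resisting = 63.7 + 90.3·tan31.6° = 63.7 + 55.5 = 119.3 kN/m
FS = 119.3 / 43.4 = 2.751

FS = 2.75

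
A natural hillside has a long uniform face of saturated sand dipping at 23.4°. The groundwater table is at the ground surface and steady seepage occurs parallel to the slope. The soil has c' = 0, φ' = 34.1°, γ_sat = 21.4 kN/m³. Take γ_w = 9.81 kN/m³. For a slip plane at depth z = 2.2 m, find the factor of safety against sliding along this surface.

FS = 0.85

With seepage parallel to the slope and the water table at the surface, the effective normal stress on the slip plane uses the buoyant unit weight γ' = γ_sat − γ_w while the driving shear stress uses γ_sat:
FS = [c' + γ' z cos²β tanφ'] / [γ_sat z sinβ cosβ]
(For c' = 0 this reduces to FS = (γ'/γ_sat)·tanφ'/tanβ.)
γ' = 21.4 − 9.81 = 11.59 kN/m³
Numerator = 0.0 + 11.59·2.2·cos²23.4°·tan34.1° = 0.0 + 11.59·2.2·0.8423·0.6771 = 14.541 kPa
Denominator = 21.4·2.2·sin23.4°·cos23.4° = 21.4·2.2·0.3971·0.9178 = 17.160 kPa
FS = 14.541 / 17.160 = 0.847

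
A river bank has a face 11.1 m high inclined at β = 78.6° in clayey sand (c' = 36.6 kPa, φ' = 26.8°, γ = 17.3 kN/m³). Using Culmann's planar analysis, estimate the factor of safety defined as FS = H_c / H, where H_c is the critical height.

FS = 1.75

H_c = (4c'/γ) · sinβ cosφ' / [1 − cos(β − φ')]
    = (4·36.6/17.3) · sin78.6°·cos26.8° / [1 − cos51.8°]
    = 8.462 · 0.8750 / 0.3816 = 19.40 m
FS = H_c / H = 19.40 / 11.1 = 1.748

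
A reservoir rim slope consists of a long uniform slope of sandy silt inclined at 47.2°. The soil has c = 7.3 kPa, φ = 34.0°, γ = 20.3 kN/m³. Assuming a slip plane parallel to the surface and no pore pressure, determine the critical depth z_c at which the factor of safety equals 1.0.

z_c = 1.92 m

Setting FS = 1.00 in FS = [c + γz cos²β tanφ] / [γz sinβ cosβ] and solving for z:
z = c / [γ cosβ (FS·sinβ − cosβ·tanφ)]
  = 7.3 / [20.3·cos47.2°·(1.00·sin47.2° − cos47.2°·tan34.0°)]
  = 7.3 / [20.3·0.6794·(1.00·0.7337 − 0.6794·0.6745)]
  = 7.3 / 3.7991 = 1.922 m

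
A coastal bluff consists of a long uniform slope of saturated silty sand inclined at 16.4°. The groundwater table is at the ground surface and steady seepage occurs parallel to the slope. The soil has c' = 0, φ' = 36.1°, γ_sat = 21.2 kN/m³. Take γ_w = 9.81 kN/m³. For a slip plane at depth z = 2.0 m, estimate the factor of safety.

FS = 1.33

With seepage parallel to the slope and the water table at the surface, the effective normal stress on the slip plane uses the buoyant unit weight γ' = γ_sat − γ_w while the driving shear stress uses γ_sat:
FS = [c' + γ' z cos²β tanφ'] / [γ_sat z sinβ cosβ]
(For c' = 0 this reduces to FS = (γ'/γ_sat)·tanφ'/tanβ.)
γ' = 21.2 − 9.81 = 11.39 kN/m³
Numerator = 0.0 + 11.39·2.0·cos²16.4°·tan36.1° = 0.0 + 11.39·2.0·0.9203·0.7292 = 15.287 kPa
Denominator = 21.2·2.0·sin16.4°·cos16.4° = 21.2·2.0·0.2823·0.9593 = 11.484 kPa
FS = 15.287 / 11.484 = 1.331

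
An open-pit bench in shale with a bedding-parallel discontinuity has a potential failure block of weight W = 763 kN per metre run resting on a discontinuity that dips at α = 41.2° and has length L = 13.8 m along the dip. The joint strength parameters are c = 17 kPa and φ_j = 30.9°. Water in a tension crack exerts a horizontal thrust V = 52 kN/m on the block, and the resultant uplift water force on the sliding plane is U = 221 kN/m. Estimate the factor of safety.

FS = 0.79

Resolving the block weight along and normal to the plane and applying the Mohr–Coulomb strength on the joint:
N' = W cosα − U − V sinα = 763·cos41.2° − 221 − 52·sin41.2° = 318.8 kN/m
Driving force T = W sinα + V cosα = 763·sin41.2° + 52·cos41.2° = 541.7 kN/m
Resisting force R = c·L + N'·tanφ_j = 17·13.8 + 318.8·tan30.9° = 234.6 + 190.8 = 425.4 kN/m
FS = R / T = 425.4 / 541.7 = 0.785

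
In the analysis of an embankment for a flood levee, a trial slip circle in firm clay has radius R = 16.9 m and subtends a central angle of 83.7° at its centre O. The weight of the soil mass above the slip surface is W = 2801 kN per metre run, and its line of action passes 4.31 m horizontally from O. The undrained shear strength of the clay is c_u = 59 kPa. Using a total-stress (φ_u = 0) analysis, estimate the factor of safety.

FS = 2.04

Taking moments about the centre O, the resisting moment is provided by the undrained shear strength acting along the arc:
Arc length L_a = R·θ = 16.9·(83.7°·π/180) = 16.9·1.4608 = 24.69 m
M_R = c_u·L_a·R = 59·24.69·16.9 = 24616.6 kN·m/m
M_D = W·d = 2801·4.31 = 12072.3 kN·m/m
FS = M_R / M_D = 24616.6 / 12072.3 = 2.039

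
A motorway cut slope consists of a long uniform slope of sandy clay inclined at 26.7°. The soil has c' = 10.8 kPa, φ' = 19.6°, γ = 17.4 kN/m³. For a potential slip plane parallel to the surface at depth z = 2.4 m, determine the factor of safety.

FS = 1.35

For an infinite slope with a slip plane parallel to the surface (no pore pressure): FS = [c' + γz cos²β tanφ'] / [γz sinβ cosβ].
γz = 17.4·2.4 = 41.76 kN/m²
Numerator = 10.8 + 41.76·cos²26.7°·tan19.6° = 10.8 + 41.76·0.7981·0.3561 = 22.668 kPa
Denominator = 41.76·sin26.7°·cos26.7° = 41.76·0.4493·0.8934 = 16.763 kPa
FS = 22.668 / 16.763 = 1.352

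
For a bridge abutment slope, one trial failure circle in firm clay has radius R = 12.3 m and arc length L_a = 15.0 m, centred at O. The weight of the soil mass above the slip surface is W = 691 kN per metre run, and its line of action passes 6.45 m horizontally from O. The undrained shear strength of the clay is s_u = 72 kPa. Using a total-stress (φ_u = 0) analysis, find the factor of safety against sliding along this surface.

Taking moments about the centre O, the resisting moment is provided by the undrained shear strength acting along the arc:
M_R = s_u·L_a·R = 72·15.00·12.3 = 13284.0 kN·m/m
M_D = W·d = 691·6.45 = 4456.9 kN·m/m
FS = M_R / M_D = 13284.0 / 4456.9 = 2.981

FS = 2.98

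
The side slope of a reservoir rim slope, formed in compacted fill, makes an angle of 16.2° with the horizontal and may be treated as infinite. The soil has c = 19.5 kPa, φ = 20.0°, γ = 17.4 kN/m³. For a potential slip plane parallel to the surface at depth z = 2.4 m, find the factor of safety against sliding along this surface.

For an infinite slope with a slip plane parallel to the surface (no pore pressure): FS = [c + γz cos²β tanφ] / [γz sinβ cosβ].
γz = 17.4·2.4 = 41.76 kN/m²
Numerator = 19.5 + 41.76·cos²16.2°·tan20.0° = 19.5 + 41.76·0.9222·0.3640 = 33.516 kPa
Denominator = 41.76·sin16.2°·cos16.2° = 41.76·0.2790·0.9603 = 11.188 kPa
FS = 33.516 / 11.188 = 2.996

FS = 3.00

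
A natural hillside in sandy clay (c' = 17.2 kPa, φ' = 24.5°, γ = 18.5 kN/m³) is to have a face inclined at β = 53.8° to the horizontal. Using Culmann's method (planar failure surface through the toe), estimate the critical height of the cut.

Culmann's analysis gives the critical failure plane at α_cr = (β + φ')/2 = (53.8 + 24.5)/2 = 39.1°, and the critical height
H_c = (4c'/γ) · sinβ cosφ' / [1 − cos(β − φ')]
    = (4·17.2/18.5) · sin53.8°·cos24.5° / [1 − cos(29.3°)]
    = 3.719 · 0.8070·0.9100 / [1 − 0.8721]
    = 3.719 · 0.7343 / 0.1279
    = 21.35 m

H_c = 21.35 m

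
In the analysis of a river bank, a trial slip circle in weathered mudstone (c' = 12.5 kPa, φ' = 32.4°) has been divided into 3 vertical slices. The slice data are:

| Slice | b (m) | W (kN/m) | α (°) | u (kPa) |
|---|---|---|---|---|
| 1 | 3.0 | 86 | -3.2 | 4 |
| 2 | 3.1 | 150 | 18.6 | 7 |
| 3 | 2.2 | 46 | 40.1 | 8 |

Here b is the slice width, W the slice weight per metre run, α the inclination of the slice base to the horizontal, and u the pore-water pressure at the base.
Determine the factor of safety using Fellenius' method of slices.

FS = 3.37

Ordinary method of slices: FS = Σ[c'·Δl_i + (W_i cosα_i − u_i·Δl_i)·tanφ'] / Σ W_i sinα_i, with Δl_i = b_i / cosα_i.
Slice 1: Δl = 3.0/cos(-3.2°) = 3.005 m; N'_1 = 86·cos(-3.2°) − 4·3.005 = 73.8; c'Δl = 37.56; W sinα = -4.8
Slice 2: Δl = 3.1/cos18.6° = 3.271 m; N'_2 = 150·cos18.6° − 7·3.271 = 119.3; c'Δl = 40.89; W sinα = 47.8
Slice 3: Δl = 2.2/cos40.1° = 2.876 m; N'_3 = 46·cos40.1° − 8·2.876 = 12.2; c'Δl = 35.95; W sinα = 29.6
Σc'Δl = 114.4 kN/m; ΣN' = 205.3 kN/m; ΣW sinα = 72.7 kN/m
Resisting = 114.4 + 205.3·tan32.4° = 114.4 + 130.3 = 244.7 kN/m
FS = 244.7 / 72.7 = 3.367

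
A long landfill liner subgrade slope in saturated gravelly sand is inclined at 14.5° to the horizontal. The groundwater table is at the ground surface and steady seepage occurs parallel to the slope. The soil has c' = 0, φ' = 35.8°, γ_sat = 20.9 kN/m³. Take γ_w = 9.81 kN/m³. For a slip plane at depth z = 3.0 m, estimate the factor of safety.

FS = 1.48

With seepage parallel to the slope and the water table at the surface, the effective normal stress on the slip plane uses the buoyant unit weight γ' = γ_sat − γ_w while the driving shear stress uses γ_sat:
FS = [c' + γ' z cos²β tanφ'] / [γ_sat z sinβ cosβ]
(For c' = 0 this reduces to FS = (γ'/γ_sat)·tanφ'/tanβ.)
γ' = 20.9 − 9.81 = 11.09 kN/m³
Numerator = 0.0 + 11.09·3.0·cos²14.5°·tan35.8° = 0.0 + 11.09·3.0·0.9373·0.7212 = 22.491 kPa
Denominator = 20.9·3.0·sin14.5°·cos14.5° = 20.9·3.0·0.2504·0.9681 = 15.199 kPa
FS = 22.491 / 15.199 = 1.480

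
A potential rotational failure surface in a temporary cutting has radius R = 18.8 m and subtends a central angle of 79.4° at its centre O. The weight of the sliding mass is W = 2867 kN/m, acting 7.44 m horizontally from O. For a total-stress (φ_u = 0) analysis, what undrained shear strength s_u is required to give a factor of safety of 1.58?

s_u = 68.8 kPa

FS = s_u·L_a·R / (W·d), so s_u = FS·W·d / (L_a·R).
Arc length L_a = R·θ = 18.8·(79.4°·π/180) = 18.8·1.3858 = 26.05 m
s_u = 1.58·2867·7.44 / (26.05·18.8) = 33702.2 / 489.79 = 68.81 kPa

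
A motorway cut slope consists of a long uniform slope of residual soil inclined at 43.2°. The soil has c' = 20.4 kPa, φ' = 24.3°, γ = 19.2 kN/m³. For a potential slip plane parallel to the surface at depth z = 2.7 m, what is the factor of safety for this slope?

For an infinite slope with a slip plane parallel to the surface (no pore pressure): FS = [c' + γz cos²β tanφ'] / [γz sinβ cosβ].
γz = 19.2·2.7 = 51.84 kN/m²
Numerator = 20.4 + 51.84·cos²43.2°·tan24.3° = 20.4 + 51.84·0.5314·0.4515 = 32.838 kPa
Denominator = 51.84·sin43.2°·cos43.2° = 51.84·0.6845·0.7290 = 25.869 kPa
FS = 32.838 / 25.869 = 1.269

FS = 1.27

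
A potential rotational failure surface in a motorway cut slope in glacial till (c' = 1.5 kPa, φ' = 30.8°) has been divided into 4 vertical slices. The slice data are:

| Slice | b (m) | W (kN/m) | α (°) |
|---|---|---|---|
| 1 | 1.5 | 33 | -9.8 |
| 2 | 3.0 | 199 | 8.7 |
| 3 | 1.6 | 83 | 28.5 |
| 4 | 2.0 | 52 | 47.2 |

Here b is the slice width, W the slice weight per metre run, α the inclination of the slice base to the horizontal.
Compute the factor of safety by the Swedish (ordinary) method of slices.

FS = 2.10

Ordinary method of slices: FS = Σ[c'·Δl_i + (W_i cosα_i)·tanφ'] / Σ W_i sinα_i, with Δl_i = b_i / cosα_i.
Slice 1: Δl = 1.5/cos(-9.8°) = 1.522 m; N'_1 = 33·cos(-9.8°) = 32.5; c'Δl = 2.28; W sinα = -5.6
Slice 2: Δl = 3.0/cos8.7° = 3.035 m; N'_2 = 199·cos8.7° = 196.7; c'Δl = 4.55; W sinα = 30.1
Slice 3: Δl = 1.6/cos28.5° = 1.821 m; N'_3 = 83·cos28.5° = 72.9; c'Δl = 2.73; W sinα = 39.6
Slice 4: Δl = 2.0/cos47.2° = 2.944 m; N'_4 = 52·cos47.2° = 35.3; c'Δl = 4.42; W sinα = 38.2
Σc'Δl = 14.0 kN/m; ΣN' = 337.5 kN/m; ΣW sinα = 102.2 kN/m
Resisting = 14.0 + 337.5·tan30.8° = 14.0 + 201.2 = 215.2 kN/m
FS = 215.2 / 102.2 = 2.105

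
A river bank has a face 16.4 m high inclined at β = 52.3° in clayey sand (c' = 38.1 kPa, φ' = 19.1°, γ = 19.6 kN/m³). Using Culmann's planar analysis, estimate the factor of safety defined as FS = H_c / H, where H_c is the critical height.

H_c = (4c'/γ) · sinβ cosφ' / [1 − cos(β − φ')]
    = (4·38.1/19.6) · sin52.3°·cos19.1° / [1 − cos33.2°]
    = 7.776 · 0.7477 / 0.1632 = 35.61 m
FS = H_c / H = 35.61 / 16.4 = 2.172

FS = 2.17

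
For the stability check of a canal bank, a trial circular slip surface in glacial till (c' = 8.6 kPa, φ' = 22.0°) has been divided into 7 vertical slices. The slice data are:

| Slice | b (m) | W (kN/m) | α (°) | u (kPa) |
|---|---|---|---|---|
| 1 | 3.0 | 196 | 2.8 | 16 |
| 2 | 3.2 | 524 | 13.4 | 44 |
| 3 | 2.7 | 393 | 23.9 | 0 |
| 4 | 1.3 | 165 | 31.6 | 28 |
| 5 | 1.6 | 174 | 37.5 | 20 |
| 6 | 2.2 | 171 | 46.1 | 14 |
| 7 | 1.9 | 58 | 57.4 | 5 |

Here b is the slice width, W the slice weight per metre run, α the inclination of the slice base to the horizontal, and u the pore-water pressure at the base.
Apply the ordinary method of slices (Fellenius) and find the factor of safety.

FS = 0.97

Ordinary method of slices: FS = Σ[c'·Δl_i + (W_i cosα_i − u_i·Δl_i)·tanφ'] / Σ W_i sinα_i, with Δl_i = b_i / cosα_i.
Slice 1: Δl = 3.0/cos2.8° = 3.004 m; N'_1 = 196·cos2.8° − 16·3.004 = 147.7; c'Δl = 25.83; W sinα = 9.6
Slice 2: Δl = 3.2/cos13.4° = 3.290 m; N'_2 = 524·cos13.4° − 44·3.290 = 365.0; c'Δl = 28.29; W sinα = 121.4
Slice 3: Δl = 2.7/cos23.9° = 2.953 m; N'_3 = 393·cos23.9° − 0·2.953 = 359.3; c'Δl = 25.40; W sinα = 159.2
Slice 4: Δl = 1.3/cos31.6° = 1.526 m; N'_4 = 165·cos31.6° − 28·1.526 = 97.8; c'Δl = 13.13; W sinα = 86.5
Slice 5: Δl = 1.6/cos37.5° = 2.017 m; N'_5 = 174·cos37.5° − 20·2.017 = 97.7; c'Δl = 17.34; W sinα = 105.9
Slice 6: Δl = 2.2/cos46.1° = 3.173 m; N'_6 = 171·cos46.1° − 14·3.173 = 74.2; c'Δl = 27.29; W sinα = 123.2
Slice 7: Δl = 1.9/cos57.4° = 3.527 m; N'_7 = 58·cos57.4° − 5·3.527 = 13.6; c'Δl = 30.33; W sinα = 48.9
Σc'Δl = 167.6 kN/m; ΣN' = 1155.3 kN/m; ΣW sinα = 654.7 kN/m
Resisting = 167.6 + 1155.3·tan22.0° = 167.6 + 466.8 = 634.4 kN/m
FS = 634.4 / 654.7 = 0.969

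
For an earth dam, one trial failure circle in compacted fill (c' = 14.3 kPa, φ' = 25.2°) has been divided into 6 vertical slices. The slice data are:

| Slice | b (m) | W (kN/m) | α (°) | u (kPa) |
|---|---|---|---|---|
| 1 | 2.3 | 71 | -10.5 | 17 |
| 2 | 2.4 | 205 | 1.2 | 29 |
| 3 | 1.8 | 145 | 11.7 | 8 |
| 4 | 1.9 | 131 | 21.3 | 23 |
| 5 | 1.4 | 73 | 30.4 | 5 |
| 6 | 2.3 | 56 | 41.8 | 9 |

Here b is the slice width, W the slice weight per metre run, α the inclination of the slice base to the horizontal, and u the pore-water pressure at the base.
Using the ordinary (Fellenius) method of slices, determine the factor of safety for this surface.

Ordinary method of slices: FS = Σ[c'·Δl_i + (W_i cosα_i − u_i·Δl_i)·tanφ'] / Σ W_i sinα_i, with Δl_i = b_i / cosα_i.
Slice 1: Δl = 2.3/cos(-10.5°) = 2.339 m; N'_1 = 71·cos(-10.5°) − 17·2.339 = 30.0; c'Δl = 33.45; W sinα = -12.9
Slice 2: Δl = 2.4/cos1.2° = 2.401 m; N'_2 = 205·cos1.2° − 29·2.401 = 135.3; c'Δl = 34.33; W sinα = 4.3
Slice 3: Δl = 1.8/cos11.7° = 1.838 m; N'_3 = 145·cos11.7° − 8·1.838 = 127.3; c'Δl = 26.29; W sinα = 29.4
Slice 4: Δl = 1.9/cos21.3° = 2.039 m; N'_4 = 131·cos21.3° − 23·2.039 = 75.1; c'Δl = 29.16; W sinα = 47.6
Slice 5: Δl = 1.4/cos30.4° = 1.623 m; N'_5 = 73·cos30.4° − 5·1.623 = 54.8; c'Δl = 23.21; W sinα = 36.9
Slice 6: Δl = 2.3/cos41.8° = 3.085 m; N'_6 = 56·cos41.8° − 9·3.085 = 14.0; c'Δl = 44.12; W sinα = 37.3
Σc'Δl = 190.6 kN/m; ΣN' = 436.6 kN/m; ΣW sinα = 142.6 kN/m
Resisting = 190.6 + 436.6·tan25.2° = 190.6 + 205.5 = 396.0 kN/m
FS = 396.0 / 142.6 = 2.777

FS = 2.78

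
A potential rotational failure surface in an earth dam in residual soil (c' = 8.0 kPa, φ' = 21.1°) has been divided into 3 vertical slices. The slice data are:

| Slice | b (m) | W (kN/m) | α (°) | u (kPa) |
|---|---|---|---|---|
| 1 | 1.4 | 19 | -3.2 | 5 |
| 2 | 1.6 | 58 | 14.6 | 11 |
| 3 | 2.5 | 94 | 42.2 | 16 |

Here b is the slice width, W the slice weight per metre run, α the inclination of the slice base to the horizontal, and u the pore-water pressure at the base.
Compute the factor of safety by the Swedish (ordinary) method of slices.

Ordinary method of slices: FS = Σ[c'·Δl_i + (W_i cosα_i − u_i·Δl_i)·tanφ'] / Σ W_i sinα_i, with Δl_i = b_i / cosα_i.
Slice 1: Δl = 1.4/cos(-3.2°) = 1.402 m; N'_1 = 19·cos(-3.2°) − 5·1.402 = 12.0; c'Δl = 11.22; W sinα = -1.1
Slice 2: Δl = 1.6/cos14.6° = 1.653 m; N'_2 = 58·cos14.6° − 11·1.653 = 37.9; c'Δl = 13.23; W sinα = 14.6
Slice 3: Δl = 2.5/cos42.2° = 3.375 m; N'_3 = 94·cos42.2° − 16·3.375 = 15.6; c'Δl = 27.00; W sinα = 63.1
Σc'Δl = 51.4 kN/m; ΣN' = 65.5 kN/m; ΣW sinα = 76.7 kN/m
Resisting = 51.4 + 65.5·tan21.1° = 51.4 + 25.3 = 76.7 kN/m
FS = 76.7 / 76.7 = 1.000

FS = 1.00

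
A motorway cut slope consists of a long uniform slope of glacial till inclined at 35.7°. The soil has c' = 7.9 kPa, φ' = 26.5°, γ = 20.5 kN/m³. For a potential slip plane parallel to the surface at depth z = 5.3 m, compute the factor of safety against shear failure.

For an infinite slope with a slip plane parallel to the surface (no pore pressure): FS = [c' + γz cos²β tanφ'] / [γz sinβ cosβ].
γz = 20.5·5.3 = 108.65 kN/m²
Numerator = 7.9 + 108.65·cos²35.7°·tan26.5° = 7.9 + 108.65·0.6595·0.4986 = 43.625 kPa
Denominator = 108.65·sin35.7°·cos35.7° = 108.65·0.5835·0.8121 = 51.488 kPa
FS = 43.625 / 51.488 = 0.847

FS = 0.85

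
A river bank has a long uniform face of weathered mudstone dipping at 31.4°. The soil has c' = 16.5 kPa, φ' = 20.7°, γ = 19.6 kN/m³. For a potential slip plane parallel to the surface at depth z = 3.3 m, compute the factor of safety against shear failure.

FS = 1.19

For an infinite slope with a slip plane parallel to the surface (no pore pressure): FS = [c' + γz cos²β tanφ'] / [γz sinβ cosβ].
γz = 19.6·3.3 = 64.68 kN/m²
Numerator = 16.5 + 64.68·cos²31.4°·tan20.7° = 16.5 + 64.68·0.7285·0.3779 = 34.306 kPa
Denominator = 64.68·sin31.4°·cos31.4° = 64.68·0.5210·0.8536 = 28.764 kPa
FS = 34.306 / 28.764 = 1.193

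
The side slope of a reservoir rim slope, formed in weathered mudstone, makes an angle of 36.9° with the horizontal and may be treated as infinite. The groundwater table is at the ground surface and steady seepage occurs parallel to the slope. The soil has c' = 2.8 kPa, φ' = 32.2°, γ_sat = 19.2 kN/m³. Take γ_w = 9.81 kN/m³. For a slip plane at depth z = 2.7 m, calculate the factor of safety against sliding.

With seepage parallel to the slope and the water table at the surface, the effective normal stress on the slip plane uses the buoyant unit weight γ' = γ_sat − γ_w while the driving shear stress uses γ_sat:
FS = [c' + γ' z cos²β tanφ'] / [γ_sat z sinβ cosβ]
γ' = 19.2 − 9.81 = 9.39 kN/m³
Numerator = 2.8 + 9.39·2.7·cos²36.9°·tan32.2° = 2.8 + 9.39·2.7·0.6395·0.6297 = 13.010 kPa
Denominator = 19.2·2.7·sin36.9°·cos36.9° = 19.2·2.7·0.6004·0.7997 = 24.891 kPa
FS = 13.010 / 24.891 = 0.523

FS = 0.52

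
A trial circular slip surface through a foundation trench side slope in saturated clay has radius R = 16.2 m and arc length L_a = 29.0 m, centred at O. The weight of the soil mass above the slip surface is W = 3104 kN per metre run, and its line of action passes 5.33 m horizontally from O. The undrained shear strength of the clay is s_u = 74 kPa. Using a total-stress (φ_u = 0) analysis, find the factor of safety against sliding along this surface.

Taking moments about the centre O, the resisting moment is provided by the undrained shear strength acting along the arc:
M_R = s_u·L_a·R = 74·29.00·16.2 = 34765.2 kN·m/m
M_D = W·d = 3104·5.33 = 16544.3 kN·m/m
FS = M_R / M_D = 34765.2 / 16544.3 = 2.101

FS = 2.10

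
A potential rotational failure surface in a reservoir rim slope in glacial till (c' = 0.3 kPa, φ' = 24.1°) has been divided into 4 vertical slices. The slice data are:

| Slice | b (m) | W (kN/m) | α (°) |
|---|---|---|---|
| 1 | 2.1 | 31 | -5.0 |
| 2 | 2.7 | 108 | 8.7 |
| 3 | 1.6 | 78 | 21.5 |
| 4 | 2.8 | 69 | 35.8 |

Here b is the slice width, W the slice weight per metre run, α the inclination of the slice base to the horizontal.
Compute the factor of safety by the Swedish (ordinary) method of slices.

FS = 1.48

Ordinary method of slices: FS = Σ[c'·Δl_i + (W_i cosα_i)·tanφ'] / Σ W_i sinα_i, with Δl_i = b_i / cosα_i.
Slice 1: Δl = 2.1/cos(-5.0°) = 2.108 m; N'_1 = 31·cos(-5.0°) = 30.9; c'Δl = 0.63; W sinα = -2.7
Slice 2: Δl = 2.7/cos8.7° = 2.731 m; N'_2 = 108·cos8.7° = 106.8; c'Δl = 0.82; W sinα = 16.3
Slice 3: Δl = 1.6/cos21.5° = 1.720 m; N'_3 = 78·cos21.5° = 72.6; c'Δl = 0.52; W sinα = 28.6
Slice 4: Δl = 2.8/cos35.8° = 3.452 m; N'_4 = 69·cos35.8° = 56.0; c'Δl = 1.04; W sinα = 40.4
Σc'Δl = 3.0 kN/m; ΣN' = 266.2 kN/m; ΣW sinα = 82.6 kN/m
Resisting = 3.0 + 266.2·tan24.1° = 3.0 + 119.1 = 122.1 kN/m
FS = 122.1 / 82.6 = 1.478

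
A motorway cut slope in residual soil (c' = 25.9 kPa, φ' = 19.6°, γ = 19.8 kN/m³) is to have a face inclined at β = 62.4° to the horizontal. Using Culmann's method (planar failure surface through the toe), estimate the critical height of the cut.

Culmann's analysis gives the critical failure plane at α_cr = (β + φ')/2 = (62.4 + 19.6)/2 = 41.0°, and the critical height
H_c = (4c'/γ) · sinβ cosφ' / [1 − cos(β − φ')]
    = (4·25.9/19.8) · sin62.4°·cos19.6° / [1 − cos(42.8°)]
    = 5.232 · 0.8862·0.9421 / [1 − 0.7337]
    = 5.232 · 0.8349 / 0.2663
    = 16.41 m

H_c = 16.41 m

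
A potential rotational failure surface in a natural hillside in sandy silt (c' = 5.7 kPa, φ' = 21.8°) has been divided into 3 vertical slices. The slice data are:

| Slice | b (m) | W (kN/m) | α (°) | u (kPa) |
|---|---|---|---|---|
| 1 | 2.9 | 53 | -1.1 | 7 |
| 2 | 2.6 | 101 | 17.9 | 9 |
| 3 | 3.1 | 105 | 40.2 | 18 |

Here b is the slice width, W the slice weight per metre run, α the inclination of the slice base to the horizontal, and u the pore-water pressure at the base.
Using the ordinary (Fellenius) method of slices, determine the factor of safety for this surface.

FS = 1.02

Ordinary method of slices: FS = Σ[c'·Δl_i + (W_i cosα_i − u_i·Δl_i)·tanφ'] / Σ W_i sinα_i, with Δl_i = b_i / cosα_i.
Slice 1: Δl = 2.9/cos(-1.1°) = 2.901 m; N'_1 = 53·cos(-1.1°) − 7·2.901 = 32.7; c'Δl = 16.53; W sinα = -1.0
Slice 2: Δl = 2.6/cos17.9° = 2.732 m; N'_2 = 101·cos17.9° − 9·2.732 = 71.5; c'Δl = 15.57; W sinα = 31.0
Slice 3: Δl = 3.1/cos40.2° = 4.059 m; N'_3 = 105·cos40.2° − 18·4.059 = 7.1; c'Δl = 23.13; W sinα = 67.8
Σc'Δl = 55.2 kN/m; ΣN' = 111.3 kN/m; ΣW sinα = 97.8 kN/m
Resisting = 55.2 + 111.3·tan21.8° = 55.2 + 44.5 = 99.8 kN/m
FS = 99.8 / 97.8 = 1.020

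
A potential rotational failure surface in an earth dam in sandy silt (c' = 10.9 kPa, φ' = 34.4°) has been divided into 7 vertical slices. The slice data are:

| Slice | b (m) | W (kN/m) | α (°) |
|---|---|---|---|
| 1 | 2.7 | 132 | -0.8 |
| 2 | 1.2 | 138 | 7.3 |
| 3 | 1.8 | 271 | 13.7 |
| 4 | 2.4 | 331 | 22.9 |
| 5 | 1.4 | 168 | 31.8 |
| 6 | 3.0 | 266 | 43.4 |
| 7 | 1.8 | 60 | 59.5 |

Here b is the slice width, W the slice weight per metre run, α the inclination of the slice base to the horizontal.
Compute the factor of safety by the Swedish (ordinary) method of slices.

FS = 1.91

Ordinary method of slices: FS = Σ[c'·Δl_i + (W_i cosα_i)·tanφ'] / Σ W_i sinα_i, with Δl_i = b_i / cosα_i.
Slice 1: Δl = 2.7/cos(-0.8°) = 2.700 m; N'_1 = 132·cos(-0.8°) = 132.0; c'Δl = 29.43; W sinα = -1.8
Slice 2: Δl = 1.2/cos7.3° = 1.210 m; N'_2 = 138·cos7.3° = 136.9; c'Δl = 13.19; W sinα = 17.5
Slice 3: Δl = 1.8/cos13.7° = 1.853 m; N'_3 = 271·cos13.7° = 263.3; c'Δl = 20.19; W sinα = 64.2
Slice 4: Δl = 2.4/cos22.9° = 2.605 m; N'_4 = 331·cos22.9° = 304.9; c'Δl = 28.40; W sinα = 128.8
Slice 5: Δl = 1.4/cos31.8° = 1.647 m; N'_5 = 168·cos31.8° = 142.8; c'Δl = 17.96; W sinα = 88.5
Slice 6: Δl = 3.0/cos43.4° = 4.129 m; N'_6 = 266·cos43.4° = 193.3; c'Δl = 45.01; W sinα = 182.8
Slice 7: Δl = 1.8/cos59.5° = 3.547 m; N'_7 = 60·cos59.5° = 30.5; c'Δl = 38.66; W sinα = 51.7
Σc'Δl = 192.8 kN/m; ΣN' = 1203.6 kN/m; ΣW sinα = 531.7 kN/m
Resisting = 192.8 + 1203.6·tan34.4° = 192.8 + 824.1 = 1016.9 kN/m
FS = 1016.9 / 531.7 = 1.913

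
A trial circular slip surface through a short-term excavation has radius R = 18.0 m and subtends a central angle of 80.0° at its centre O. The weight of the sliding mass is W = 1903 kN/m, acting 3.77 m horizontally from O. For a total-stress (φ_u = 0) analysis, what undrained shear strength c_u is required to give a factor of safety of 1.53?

FS = c_u·L_a·R / (W·d), so c_u = FS·W·d / (L_a·R).
Arc length L_a = R·θ = 18.0·(80.0°·π/180) = 18.0·1.3963 = 25.13 m
c_u = 1.53·1903·3.77 / (25.13·18.0) = 10976.7 / 452.39 = 24.26 kPa

c_u = 24.3 kPa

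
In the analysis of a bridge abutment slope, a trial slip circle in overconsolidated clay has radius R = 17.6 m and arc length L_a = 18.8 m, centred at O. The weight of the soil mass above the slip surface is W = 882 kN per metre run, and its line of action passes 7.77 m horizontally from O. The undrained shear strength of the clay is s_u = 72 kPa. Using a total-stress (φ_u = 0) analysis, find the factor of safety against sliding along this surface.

FS = 3.48

Taking moments about the centre O, the resisting moment is provided by the undrained shear strength acting along the arc:
M_R = s_u·L_a·R = 72·18.80·17.6 = 23823.4 kN·m/m
M_D = W·d = 882·7.77 = 6853.1 kN·m/m
FS = M_R / M_D = 23823.4 / 6853.1 = 3.476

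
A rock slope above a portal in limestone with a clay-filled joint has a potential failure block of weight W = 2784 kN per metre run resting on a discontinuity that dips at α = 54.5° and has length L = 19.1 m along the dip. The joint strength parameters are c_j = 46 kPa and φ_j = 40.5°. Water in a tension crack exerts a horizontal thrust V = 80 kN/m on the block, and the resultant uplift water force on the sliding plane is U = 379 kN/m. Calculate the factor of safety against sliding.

FS = 0.81

Resolving the block weight along and normal to the plane and applying the Mohr–Coulomb strength on the joint:
N' = W cosα − U − V sinα = 2784·cos54.5° − 379 − 80·sin54.5° = 1172.5 kN/m
Driving force T = W sinα + V cosα = 2784·sin54.5° + 80·cos54.5° = 2313.0 kN/m
Resisting force R = c_j·L + N'·tanφ_j = 46·19.1 + 1172.5·tan40.5° = 878.6 + 1001.5 = 1880.1 kN/m
FS = R / T = 1880.1 / 2313.0 = 0.813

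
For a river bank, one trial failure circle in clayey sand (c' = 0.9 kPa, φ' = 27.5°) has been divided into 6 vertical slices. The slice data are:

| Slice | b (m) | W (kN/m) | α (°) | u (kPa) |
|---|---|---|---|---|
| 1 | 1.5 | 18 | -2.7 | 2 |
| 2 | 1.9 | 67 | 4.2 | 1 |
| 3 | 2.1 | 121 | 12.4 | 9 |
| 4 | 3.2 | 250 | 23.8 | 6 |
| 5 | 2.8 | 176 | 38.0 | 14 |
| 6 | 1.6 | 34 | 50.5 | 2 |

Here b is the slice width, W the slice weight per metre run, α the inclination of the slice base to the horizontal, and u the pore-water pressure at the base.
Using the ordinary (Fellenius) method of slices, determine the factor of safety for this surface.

Ordinary method of slices: FS = Σ[c'·Δl_i + (W_i cosα_i − u_i·Δl_i)·tanφ'] / Σ W_i sinα_i, with Δl_i = b_i / cosα_i.
Slice 1: Δl = 1.5/cos(-2.7°) = 1.502 m; N'_1 = 18·cos(-2.7°) − 2·1.502 = 15.0; c'Δl = 1.35; W sinα = -0.8
Slice 2: Δl = 1.9/cos4.2° = 1.905 m; N'_2 = 67·cos4.2° − 1·1.905 = 64.9; c'Δl = 1.71; W sinα = 4.9
Slice 3: Δl = 2.1/cos12.4° = 2.150 m; N'_3 = 121·cos12.4° − 9·2.150 = 98.8; c'Δl = 1.94; W sinα = 26.0
Slice 4: Δl = 3.2/cos23.8° = 3.497 m; N'_4 = 250·cos23.8° − 6·3.497 = 207.8; c'Δl = 3.15; W sinα = 100.9
Slice 5: Δl = 2.8/cos38.0° = 3.553 m; N'_5 = 176·cos38.0° − 14·3.553 = 88.9; c'Δl = 3.20; W sinα = 108.4
Slice 6: Δl = 1.6/cos50.5° = 2.515 m; N'_6 = 34·cos50.5° − 2·2.515 = 16.6; c'Δl = 2.26; W sinα = 26.2
Σc'Δl = 13.6 kN/m; ΣN' = 492.0 kN/m; ΣW sinα = 265.5 kN/m
Resisting = 13.6 + 492.0·tan27.5° = 13.6 + 256.1 = 269.7 kN/m
FS = 269.7 / 265.5 = 1.016

FS = 1.02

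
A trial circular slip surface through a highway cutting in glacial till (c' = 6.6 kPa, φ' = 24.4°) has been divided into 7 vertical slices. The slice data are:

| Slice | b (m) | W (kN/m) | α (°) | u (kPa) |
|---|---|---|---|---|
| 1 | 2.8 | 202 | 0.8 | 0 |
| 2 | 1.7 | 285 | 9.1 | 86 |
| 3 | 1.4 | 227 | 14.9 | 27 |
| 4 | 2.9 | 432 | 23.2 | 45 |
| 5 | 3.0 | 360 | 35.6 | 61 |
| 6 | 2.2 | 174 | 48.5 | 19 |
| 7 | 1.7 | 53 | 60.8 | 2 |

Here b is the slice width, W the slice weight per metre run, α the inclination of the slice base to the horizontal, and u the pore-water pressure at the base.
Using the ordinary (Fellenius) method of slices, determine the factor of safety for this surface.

FS = 0.82

Ordinary method of slices: FS = Σ[c'·Δl_i + (W_i cosα_i − u_i·Δl_i)·tanφ'] / Σ W_i sinα_i, with Δl_i = b_i / cosα_i.
Slice 1: Δl = 2.8/cos0.8° = 2.800 m; N'_1 = 202·cos0.8° − 0·2.800 = 202.0; c'Δl = 18.48; W sinα = 2.8
Slice 2: Δl = 1.7/cos9.1° = 1.722 m; N'_2 = 285·cos9.1° − 86·1.722 = 133.3; c'Δl = 11.36; W sinα = 45.1
Slice 3: Δl = 1.4/cos14.9° = 1.449 m; N'_3 = 227·cos14.9° − 27·1.449 = 180.3; c'Δl = 9.56; W sinα = 58.4
Slice 4: Δl = 2.9/cos23.2° = 3.155 m; N'_4 = 432·cos23.2° − 45·3.155 = 255.1; c'Δl = 20.82; W sinα = 170.2
Slice 5: Δl = 3.0/cos35.6° = 3.690 m; N'_5 = 360·cos35.6° − 61·3.690 = 67.7; c'Δl = 24.35; W sinα = 209.6
Slice 6: Δl = 2.2/cos48.5° = 3.320 m; N'_6 = 174·cos48.5° − 19·3.320 = 52.2; c'Δl = 21.91; W sinα = 130.3
Slice 7: Δl = 1.7/cos60.8° = 3.485 m; N'_7 = 53·cos60.8° − 2·3.485 = 18.9; c'Δl = 23.00; W sinα = 46.3
Σc'Δl = 129.5 kN/m; ΣN' = 909.4 kN/m; ΣW sinα = 662.6 kN/m
Resisting = 129.5 + 909.4·tan24.4° = 129.5 + 412.5 = 542.0 kN/m
FS = 542.0 / 662.6 = 0.818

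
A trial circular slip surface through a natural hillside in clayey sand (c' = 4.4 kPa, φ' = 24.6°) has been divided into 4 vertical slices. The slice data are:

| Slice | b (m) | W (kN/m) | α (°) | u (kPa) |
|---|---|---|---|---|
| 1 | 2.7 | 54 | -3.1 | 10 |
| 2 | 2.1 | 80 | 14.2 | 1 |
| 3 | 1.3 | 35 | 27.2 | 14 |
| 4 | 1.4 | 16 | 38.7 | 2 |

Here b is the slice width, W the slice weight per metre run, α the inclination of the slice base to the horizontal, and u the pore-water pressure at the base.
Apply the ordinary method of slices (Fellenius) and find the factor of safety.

Ordinary method of slices: FS = Σ[c'·Δl_i + (W_i cosα_i − u_i·Δl_i)·tanφ'] / Σ W_i sinα_i, with Δl_i = b_i / cosα_i.
Slice 1: Δl = 2.7/cos(-3.1°) = 2.704 m; N'_1 = 54·cos(-3.1°) − 10·2.704 = 26.9; c'Δl = 11.90; W sinα = -2.9
Slice 2: Δl = 2.1/cos14.2° = 2.166 m; N'_2 = 80·cos14.2° − 1·2.166 = 75.4; c'Δl = 9.53; W sinα = 19.6
Slice 3: Δl = 1.3/cos27.2° = 1.462 m; N'_3 = 35·cos27.2° − 14·1.462 = 10.7; c'Δl = 6.43; W sinα = 16.0
Slice 4: Δl = 1.4/cos38.7° = 1.794 m; N'_4 = 16·cos38.7° − 2·1.794 = 8.9; c'Δl = 7.89; W sinα = 10.0
Σc'Δl = 35.8 kN/m; ΣN' = 121.8 kN/m; ΣW sinα = 42.7 kN/m
Resisting = 35.8 + 121.8·tan24.6° = 35.8 + 55.8 = 91.5 kN/m
FS = 91.5 / 42.7 = 2.143

FS = 2.14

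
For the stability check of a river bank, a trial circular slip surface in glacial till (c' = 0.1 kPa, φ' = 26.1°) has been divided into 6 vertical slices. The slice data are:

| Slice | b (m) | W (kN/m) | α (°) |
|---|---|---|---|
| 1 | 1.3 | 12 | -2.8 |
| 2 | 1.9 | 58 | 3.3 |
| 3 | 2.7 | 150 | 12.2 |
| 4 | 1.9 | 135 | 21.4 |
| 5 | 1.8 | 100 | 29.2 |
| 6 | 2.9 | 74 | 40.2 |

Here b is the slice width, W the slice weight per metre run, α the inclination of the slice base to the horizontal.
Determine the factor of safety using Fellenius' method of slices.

Ordinary method of slices: FS = Σ[c'·Δl_i + (W_i cosα_i)·tanφ'] / Σ W_i sinα_i, with Δl_i = b_i / cosα_i.
Slice 1: Δl = 1.3/cos(-2.8°) = 1.302 m; N'_1 = 12·cos(-2.8°) = 12.0; c'Δl = 0.13; W sinα = -0.6
Slice 2: Δl = 1.9/cos3.3° = 1.903 m; N'_2 = 58·cos3.3° = 57.9; c'Δl = 0.19; W sinα = 3.3
Slice 3: Δl = 2.7/cos12.2° = 2.762 m; N'_3 = 150·cos12.2° = 146.6; c'Δl = 0.28; W sinα = 31.7
Slice 4: Δl = 1.9/cos21.4° = 2.041 m; N'_4 = 135·cos21.4° = 125.7; c'Δl = 0.20; W sinα = 49.3
Slice 5: Δl = 1.8/cos29.2° = 2.062 m; N'_5 = 100·cos29.2° = 87.3; c'Δl = 0.21; W sinα = 48.8
Slice 6: Δl = 2.9/cos40.2° = 3.797 m; N'_6 = 74·cos40.2° = 56.5; c'Δl = 0.38; W sinα = 47.8
Σc'Δl = 1.4 kN/m; ΣN' = 486.0 kN/m; ΣW sinα = 180.3 kN/m
Resisting = 1.4 + 486.0·tan26.1° = 1.4 + 238.1 = 239.5 kN/m
FS = 239.5 / 180.3 = 1.329

FS = 1.33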